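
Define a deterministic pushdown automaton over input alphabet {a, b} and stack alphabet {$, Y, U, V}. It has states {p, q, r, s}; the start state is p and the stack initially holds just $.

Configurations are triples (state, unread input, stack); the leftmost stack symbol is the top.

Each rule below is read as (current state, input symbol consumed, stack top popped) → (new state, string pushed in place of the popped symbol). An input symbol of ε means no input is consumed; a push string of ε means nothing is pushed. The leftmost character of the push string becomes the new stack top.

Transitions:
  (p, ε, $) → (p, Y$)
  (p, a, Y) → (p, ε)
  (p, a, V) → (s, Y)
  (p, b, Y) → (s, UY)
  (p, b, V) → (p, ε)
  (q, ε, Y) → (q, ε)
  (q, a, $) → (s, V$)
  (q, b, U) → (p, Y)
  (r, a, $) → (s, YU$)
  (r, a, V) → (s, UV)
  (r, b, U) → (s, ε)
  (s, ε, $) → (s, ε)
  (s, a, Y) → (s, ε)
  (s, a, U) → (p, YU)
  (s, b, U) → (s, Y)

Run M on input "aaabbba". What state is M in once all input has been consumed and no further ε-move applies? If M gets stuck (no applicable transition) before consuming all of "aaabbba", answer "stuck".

(p, aaabbba, $)
  ε-move, top $: go to p, push Y$ → (p, aaabbba, Y$)
  read a, top Y: go to p, push ε → (p, aabbba, $)
  ε-move, top $: go to p, push Y$ → (p, aabbba, Y$)
  read a, top Y: go to p, push ε → (p, abbba, $)
  ε-move, top $: go to p, push Y$ → (p, abbba, Y$)
  read a, top Y: go to p, push ε → (p, bbba, $)
  ε-move, top $: go to p, push Y$ → (p, bbba, Y$)
  read b, top Y: go to s, push UY → (s, bba, UY$)
  read b, top U: go to s, push Y → (s, ba, YY$)
No transition for (s, b, top Y); M blocks with input ba remaining.

stuck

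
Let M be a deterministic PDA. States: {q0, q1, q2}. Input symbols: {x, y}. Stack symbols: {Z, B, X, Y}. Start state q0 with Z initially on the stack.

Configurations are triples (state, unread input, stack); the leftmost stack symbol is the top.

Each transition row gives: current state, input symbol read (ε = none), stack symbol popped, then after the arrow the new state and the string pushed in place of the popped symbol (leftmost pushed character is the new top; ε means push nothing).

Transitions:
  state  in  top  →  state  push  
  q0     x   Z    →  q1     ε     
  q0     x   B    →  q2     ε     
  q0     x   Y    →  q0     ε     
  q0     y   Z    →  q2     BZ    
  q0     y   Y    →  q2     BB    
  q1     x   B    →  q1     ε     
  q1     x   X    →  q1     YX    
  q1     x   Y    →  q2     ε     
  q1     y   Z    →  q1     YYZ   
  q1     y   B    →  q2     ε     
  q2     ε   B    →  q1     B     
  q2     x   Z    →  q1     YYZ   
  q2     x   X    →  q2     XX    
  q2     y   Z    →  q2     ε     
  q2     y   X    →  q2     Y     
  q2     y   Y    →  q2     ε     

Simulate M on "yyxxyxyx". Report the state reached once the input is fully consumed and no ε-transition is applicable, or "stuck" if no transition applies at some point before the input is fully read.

stuck

(q0, yyxxyxyx, Z)
  read y, top Z: go to q2, push BZ → (q2, yxxyxyx, BZ)
  ε-move, top B: go to q1, push B → (q1, yxxyxyx, BZ)
  read y, top B: go to q2, push ε → (q2, xxyxyx, Z)
  read x, top Z: go to q1, push YYZ → (q1, xyxyx, YYZ)
  read x, top Y: go to q2, push ε → (q2, yxyx, YZ)
  read y, top Y: go to q2, push ε → (q2, xyx, Z)
  read x, top Z: go to q1, push YYZ → (q1, yx, YYZ)
No transition for (q1, y, top Y); M blocks with input yx remaining.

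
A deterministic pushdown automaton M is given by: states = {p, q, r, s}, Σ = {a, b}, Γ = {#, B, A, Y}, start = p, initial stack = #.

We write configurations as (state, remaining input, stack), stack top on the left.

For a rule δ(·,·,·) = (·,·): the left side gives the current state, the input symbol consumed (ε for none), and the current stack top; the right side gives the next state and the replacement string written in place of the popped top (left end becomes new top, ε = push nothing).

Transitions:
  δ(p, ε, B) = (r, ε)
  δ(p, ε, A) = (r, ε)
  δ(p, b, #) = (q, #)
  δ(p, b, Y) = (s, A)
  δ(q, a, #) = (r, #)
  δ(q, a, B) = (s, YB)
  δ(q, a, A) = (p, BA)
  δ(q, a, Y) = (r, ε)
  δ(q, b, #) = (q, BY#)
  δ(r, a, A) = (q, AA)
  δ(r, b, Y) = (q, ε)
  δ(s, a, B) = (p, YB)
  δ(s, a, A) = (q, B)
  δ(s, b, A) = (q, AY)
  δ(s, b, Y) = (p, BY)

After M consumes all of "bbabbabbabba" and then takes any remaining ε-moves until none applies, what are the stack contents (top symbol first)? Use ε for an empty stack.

(p, bbabbabbabba, #) ⊢ (q, babbabbabba, #) ⊢ (q, abbabbabba, BY#) ⊢ (s, bbabbabba, YBY#) ⊢ (p, babbabba, BYBY#) ⊢ (r, babbabba, YBY#) ⊢ (q, abbabba, BY#) ⊢ (s, bbabba, YBY#) ⊢ (p, babba, BYBY#) ⊢ (r, babba, YBY#) ⊢ (q, abba, BY#) ⊢ (s, bba, YBY#) ⊢ (p, ba, BYBY#) ⊢ (r, ba, YBY#) ⊢ (q, a, BY#) ⊢ (s, ε, YBY#)
All input consumed in state s with stack YBY#.

YBY#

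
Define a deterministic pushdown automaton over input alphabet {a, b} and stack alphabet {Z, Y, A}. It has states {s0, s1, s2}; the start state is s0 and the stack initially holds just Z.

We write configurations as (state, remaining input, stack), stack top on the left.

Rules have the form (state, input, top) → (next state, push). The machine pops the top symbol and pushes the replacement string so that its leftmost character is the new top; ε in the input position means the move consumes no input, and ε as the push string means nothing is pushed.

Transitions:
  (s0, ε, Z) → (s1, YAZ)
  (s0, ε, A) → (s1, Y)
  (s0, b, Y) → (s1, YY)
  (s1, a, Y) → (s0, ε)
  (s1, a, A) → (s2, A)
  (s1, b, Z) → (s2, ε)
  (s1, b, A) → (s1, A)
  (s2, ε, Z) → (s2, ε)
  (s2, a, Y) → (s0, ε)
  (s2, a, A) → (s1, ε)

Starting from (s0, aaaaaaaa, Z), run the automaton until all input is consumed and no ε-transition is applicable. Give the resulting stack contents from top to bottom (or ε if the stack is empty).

(s0, aaaaaaaa, Z)
  ε-move, top Z: go to s1, push YAZ → (s1, aaaaaaaa, YAZ)
  read a, top Y: go to s0, push ε → (s0, aaaaaaa, AZ)
  ε-move, top A: go to s1, push Y → (s1, aaaaaaa, YZ)
  read a, top Y: go to s0, push ε → (s0, aaaaaa, Z)
  ε-move, top Z: go to s1, push YAZ → (s1, aaaaaa, YAZ)
  read a, top Y: go to s0, push ε → (s0, aaaaa, AZ)
  ε-move, top A: go to s1, push Y → (s1, aaaaa, YZ)
  read a, top Y: go to s0, push ε → (s0, aaaa, Z)
  ε-move, top Z: go to s1, push YAZ → (s1, aaaa, YAZ)
  read a, top Y: go to s0, push ε → (s0, aaa, AZ)
  ε-move, top A: go to s1, push Y → (s1, aaa, YZ)
  read a, top Y: go to s0, push ε → (s0, aa, Z)
  ε-move, top Z: go to s1, push YAZ → (s1, aa, YAZ)
  read a, top Y: go to s0, push ε → (s0, a, AZ)
  ε-move, top A: go to s1, push Y → (s1, a, YZ)
  read a, top Y: go to s0, push ε → (s0, ε, Z)
  ε-move, top Z: go to s1, push YAZ → (s1, ε, YAZ)
All input consumed in state s1 with stack YAZ.

YAZ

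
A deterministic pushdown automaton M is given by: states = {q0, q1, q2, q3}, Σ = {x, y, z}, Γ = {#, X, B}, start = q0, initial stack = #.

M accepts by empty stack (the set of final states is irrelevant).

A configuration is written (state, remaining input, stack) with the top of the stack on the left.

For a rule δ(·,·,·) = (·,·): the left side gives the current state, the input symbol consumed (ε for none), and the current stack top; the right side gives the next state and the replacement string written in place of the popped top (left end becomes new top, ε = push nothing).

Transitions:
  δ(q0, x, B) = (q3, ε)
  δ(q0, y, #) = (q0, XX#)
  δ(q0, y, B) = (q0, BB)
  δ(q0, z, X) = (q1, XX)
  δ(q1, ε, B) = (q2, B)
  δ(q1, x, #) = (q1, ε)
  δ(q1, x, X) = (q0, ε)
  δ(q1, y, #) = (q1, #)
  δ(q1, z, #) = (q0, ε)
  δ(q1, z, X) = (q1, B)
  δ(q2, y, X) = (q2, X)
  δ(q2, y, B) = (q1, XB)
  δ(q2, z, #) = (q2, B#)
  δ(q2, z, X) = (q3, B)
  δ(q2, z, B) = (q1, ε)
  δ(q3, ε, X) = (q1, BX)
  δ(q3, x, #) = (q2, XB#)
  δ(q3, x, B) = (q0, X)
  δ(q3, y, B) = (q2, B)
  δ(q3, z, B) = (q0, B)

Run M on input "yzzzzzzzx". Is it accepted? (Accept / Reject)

Accept

(q0, yzzzzzzzx, #)
  read y, top #: go to q0, push XX# → (q0, zzzzzzzx, XX#)
  read z, top X: go to q1, push XX → (q1, zzzzzzx, XXX#)
  read z, top X: go to q1, push B → (q1, zzzzzx, BXX#)
  ε-move, top B: go to q2, push B → (q2, zzzzzx, BXX#)
  read z, top B: go to q1, push ε → (q1, zzzzx, XX#)
  read z, top X: go to q1, push B → (q1, zzzx, BX#)
  ε-move, top B: go to q2, push B → (q2, zzzx, BX#)
  read z, top B: go to q1, push ε → (q1, zzx, X#)
  read z, top X: go to q1, push B → (q1, zx, B#)
  ε-move, top B: go to q2, push B → (q2, zx, B#)
  read z, top B: go to q1, push ε → (q1, x, #)
  read x, top #: go to q1, push ε → (q1, ε, ε)
All input consumed and the stack is empty.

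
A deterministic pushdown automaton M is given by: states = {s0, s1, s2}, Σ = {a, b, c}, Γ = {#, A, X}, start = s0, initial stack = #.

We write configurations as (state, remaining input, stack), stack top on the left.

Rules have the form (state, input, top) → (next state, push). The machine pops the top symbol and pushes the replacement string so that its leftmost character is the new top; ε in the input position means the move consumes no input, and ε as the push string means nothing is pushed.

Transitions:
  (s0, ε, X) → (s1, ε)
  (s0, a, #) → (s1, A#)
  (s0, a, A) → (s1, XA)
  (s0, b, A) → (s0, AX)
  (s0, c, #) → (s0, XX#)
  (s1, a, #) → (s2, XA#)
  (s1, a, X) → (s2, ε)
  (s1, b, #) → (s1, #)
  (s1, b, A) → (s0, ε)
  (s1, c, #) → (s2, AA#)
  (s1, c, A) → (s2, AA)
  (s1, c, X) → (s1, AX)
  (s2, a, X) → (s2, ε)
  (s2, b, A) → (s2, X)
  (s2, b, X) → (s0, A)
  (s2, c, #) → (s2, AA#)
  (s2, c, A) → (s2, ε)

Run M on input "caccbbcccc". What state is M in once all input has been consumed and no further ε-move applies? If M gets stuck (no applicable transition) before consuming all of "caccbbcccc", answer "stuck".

(s0, caccbbcccc, #)
  read c, top #: go to s0, push XX# → (s0, accbbcccc, XX#)
  ε-move, top X: go to s1, push ε → (s1, accbbcccc, X#)
  read a, top X: go to s2, push ε → (s2, ccbbcccc, #)
  read c, top #: go to s2, push AA# → (s2, cbbcccc, AA#)
  read c, top A: go to s2, push ε → (s2, bbcccc, A#)
  read b, top A: go to s2, push X → (s2, bcccc, X#)
  read b, top X: go to s0, push A → (s0, cccc, A#)
No transition for (s0, c, top A); M blocks with input cccc remaining.

stuck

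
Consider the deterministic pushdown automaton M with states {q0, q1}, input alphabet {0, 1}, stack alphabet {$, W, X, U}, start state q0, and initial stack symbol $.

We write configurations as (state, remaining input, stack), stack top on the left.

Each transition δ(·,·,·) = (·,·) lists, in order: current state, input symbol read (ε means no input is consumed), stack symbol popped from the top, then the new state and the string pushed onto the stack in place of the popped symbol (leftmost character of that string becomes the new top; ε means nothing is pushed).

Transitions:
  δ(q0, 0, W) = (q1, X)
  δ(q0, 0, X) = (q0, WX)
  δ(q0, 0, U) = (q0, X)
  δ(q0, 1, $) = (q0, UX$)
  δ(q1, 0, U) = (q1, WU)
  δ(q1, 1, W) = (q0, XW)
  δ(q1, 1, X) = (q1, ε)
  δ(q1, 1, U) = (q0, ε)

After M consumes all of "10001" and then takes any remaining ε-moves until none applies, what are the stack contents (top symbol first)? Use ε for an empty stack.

(q0, 10001, $) ⊢ (q0, 0001, UX$) ⊢ (q0, 001, XX$) ⊢ (q0, 01, WXX$) ⊢ (q1, 1, XXX$) ⊢ (q1, ε, XX$)
All input consumed in state q1 with stack XX$.

XX$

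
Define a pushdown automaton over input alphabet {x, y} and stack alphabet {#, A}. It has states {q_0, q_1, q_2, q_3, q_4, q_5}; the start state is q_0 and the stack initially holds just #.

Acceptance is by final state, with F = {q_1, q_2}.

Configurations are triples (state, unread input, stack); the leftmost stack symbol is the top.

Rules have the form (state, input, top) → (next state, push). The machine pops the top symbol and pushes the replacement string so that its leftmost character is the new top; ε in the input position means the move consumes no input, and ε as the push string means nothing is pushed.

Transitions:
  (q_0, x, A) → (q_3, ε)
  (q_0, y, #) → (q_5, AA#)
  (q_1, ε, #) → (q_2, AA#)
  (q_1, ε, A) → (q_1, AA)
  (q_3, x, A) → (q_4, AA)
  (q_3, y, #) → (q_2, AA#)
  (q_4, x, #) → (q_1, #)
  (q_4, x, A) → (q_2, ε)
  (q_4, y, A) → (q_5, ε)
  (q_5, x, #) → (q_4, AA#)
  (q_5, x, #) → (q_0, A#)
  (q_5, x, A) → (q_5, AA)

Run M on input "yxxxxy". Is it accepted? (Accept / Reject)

Reject

No computation consumes all input and reaches a final state.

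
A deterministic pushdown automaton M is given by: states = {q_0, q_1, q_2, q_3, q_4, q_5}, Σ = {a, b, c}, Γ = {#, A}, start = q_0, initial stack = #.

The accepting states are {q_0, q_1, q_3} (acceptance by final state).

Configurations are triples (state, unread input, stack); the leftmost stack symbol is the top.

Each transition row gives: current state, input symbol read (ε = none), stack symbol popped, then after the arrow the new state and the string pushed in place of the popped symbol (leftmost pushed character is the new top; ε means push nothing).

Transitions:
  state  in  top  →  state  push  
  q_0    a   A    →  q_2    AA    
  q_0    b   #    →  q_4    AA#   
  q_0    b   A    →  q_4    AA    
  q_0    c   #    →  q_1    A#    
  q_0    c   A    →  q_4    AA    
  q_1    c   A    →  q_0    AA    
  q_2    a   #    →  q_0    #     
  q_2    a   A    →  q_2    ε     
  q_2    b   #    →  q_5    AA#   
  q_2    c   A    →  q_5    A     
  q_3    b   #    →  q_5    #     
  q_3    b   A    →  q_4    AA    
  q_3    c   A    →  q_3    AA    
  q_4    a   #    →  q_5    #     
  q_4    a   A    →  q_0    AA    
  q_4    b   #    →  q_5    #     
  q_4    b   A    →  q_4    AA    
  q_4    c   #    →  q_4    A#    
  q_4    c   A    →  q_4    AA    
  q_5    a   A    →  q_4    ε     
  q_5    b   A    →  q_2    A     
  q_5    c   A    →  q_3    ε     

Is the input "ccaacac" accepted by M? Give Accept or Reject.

(q_0, ccaacac, #)
  read c, top #: go to q_1, push A# → (q_1, caacac, A#)
  read c, top A: go to q_0, push AA → (q_0, aacac, AA#)
  read a, top A: go to q_2, push AA → (q_2, acac, AAA#)
  read a, top A: go to q_2, push ε → (q_2, cac, AA#)
  read c, top A: go to q_5, push A → (q_5, ac, AA#)
  read a, top A: go to q_4, push ε → (q_4, c, A#)
  read c, top A: go to q_4, push AA → (q_4, ε, AA#)
All input consumed; state q_4 ∉ F and no further ε-move applies.

Reject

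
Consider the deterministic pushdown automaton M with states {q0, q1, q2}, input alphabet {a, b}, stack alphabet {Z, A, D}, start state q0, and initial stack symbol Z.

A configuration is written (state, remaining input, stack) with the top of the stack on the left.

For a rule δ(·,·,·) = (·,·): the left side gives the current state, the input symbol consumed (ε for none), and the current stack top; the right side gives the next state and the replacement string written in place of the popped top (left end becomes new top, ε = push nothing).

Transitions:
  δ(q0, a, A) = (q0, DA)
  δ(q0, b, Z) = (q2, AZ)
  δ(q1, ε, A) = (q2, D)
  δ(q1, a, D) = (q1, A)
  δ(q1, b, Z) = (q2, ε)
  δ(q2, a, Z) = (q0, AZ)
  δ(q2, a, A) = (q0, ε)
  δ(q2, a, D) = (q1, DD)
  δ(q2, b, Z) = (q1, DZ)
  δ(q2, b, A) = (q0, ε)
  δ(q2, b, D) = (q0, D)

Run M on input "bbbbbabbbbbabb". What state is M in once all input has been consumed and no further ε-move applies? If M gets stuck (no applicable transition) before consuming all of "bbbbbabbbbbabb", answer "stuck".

q0

(q0, bbbbbabbbbbabb, Z) ⊢ (q2, bbbbabbbbbabb, AZ) ⊢ (q0, bbbabbbbbabb, Z) ⊢ (q2, bbabbbbbabb, AZ) ⊢ (q0, babbbbbabb, Z) ⊢ (q2, abbbbbabb, AZ) ⊢ (q0, bbbbbabb, Z) ⊢ (q2, bbbbabb, AZ) ⊢ (q0, bbbabb, Z) ⊢ (q2, bbabb, AZ) ⊢ (q0, babb, Z) ⊢ (q2, abb, AZ) ⊢ (q0, bb, Z) ⊢ (q2, b, AZ) ⊢ (q0, ε, Z)
All input consumed; M is in state q0.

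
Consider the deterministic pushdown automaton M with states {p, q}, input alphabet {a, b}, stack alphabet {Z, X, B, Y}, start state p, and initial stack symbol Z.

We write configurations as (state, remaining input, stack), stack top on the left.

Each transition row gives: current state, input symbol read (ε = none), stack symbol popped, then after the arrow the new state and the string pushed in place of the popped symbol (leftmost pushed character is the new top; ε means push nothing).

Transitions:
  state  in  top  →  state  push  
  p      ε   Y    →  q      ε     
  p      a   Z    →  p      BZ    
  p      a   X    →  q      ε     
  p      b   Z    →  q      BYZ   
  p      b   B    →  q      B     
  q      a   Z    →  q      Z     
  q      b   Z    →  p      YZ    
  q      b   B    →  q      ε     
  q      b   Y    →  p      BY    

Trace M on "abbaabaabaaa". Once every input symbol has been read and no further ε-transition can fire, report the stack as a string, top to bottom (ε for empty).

(p, abbaabaabaaa, Z) ⊢ (p, bbaabaabaaa, BZ) ⊢ (q, baabaabaaa, BZ) ⊢ (q, aabaabaaa, Z) ⊢ (q, abaabaaa, Z) ⊢ (q, baabaaa, Z) ⊢ (p, aabaaa, YZ) ⊢ (q, aabaaa, Z) ⊢ (q, abaaa, Z) ⊢ (q, baaa, Z) ⊢ (p, aaa, YZ) ⊢ (q, aaa, Z) ⊢ (q, aa, Z) ⊢ (q, a, Z) ⊢ (q, ε, Z)
All input consumed in state q with stack Z.

Z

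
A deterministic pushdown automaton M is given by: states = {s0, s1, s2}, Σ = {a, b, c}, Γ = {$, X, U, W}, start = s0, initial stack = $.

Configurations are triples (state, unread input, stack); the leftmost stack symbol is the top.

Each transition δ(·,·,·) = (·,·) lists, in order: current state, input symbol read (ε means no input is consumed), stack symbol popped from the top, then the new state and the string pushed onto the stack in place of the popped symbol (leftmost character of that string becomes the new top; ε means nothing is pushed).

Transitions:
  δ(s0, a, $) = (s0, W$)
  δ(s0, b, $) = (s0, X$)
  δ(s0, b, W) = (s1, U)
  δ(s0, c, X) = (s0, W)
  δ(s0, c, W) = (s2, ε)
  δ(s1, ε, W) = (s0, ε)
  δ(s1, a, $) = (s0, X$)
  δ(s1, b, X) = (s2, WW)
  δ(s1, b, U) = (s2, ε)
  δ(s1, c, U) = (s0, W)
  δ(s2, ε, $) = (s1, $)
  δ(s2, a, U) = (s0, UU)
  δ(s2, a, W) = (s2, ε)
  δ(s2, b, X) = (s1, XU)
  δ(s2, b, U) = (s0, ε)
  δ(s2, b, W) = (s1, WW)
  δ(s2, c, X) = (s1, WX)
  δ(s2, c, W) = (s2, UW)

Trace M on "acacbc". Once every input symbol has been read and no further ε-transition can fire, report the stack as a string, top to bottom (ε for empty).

(s0, acacbc, $) ⊢ (s0, cacbc, W$) ⊢ (s2, acbc, $) ⊢ (s1, acbc, $) ⊢ (s0, cbc, X$) ⊢ (s0, bc, W$) ⊢ (s1, c, U$) ⊢ (s0, ε, W$)
All input consumed in state s0 with stack W$.

W$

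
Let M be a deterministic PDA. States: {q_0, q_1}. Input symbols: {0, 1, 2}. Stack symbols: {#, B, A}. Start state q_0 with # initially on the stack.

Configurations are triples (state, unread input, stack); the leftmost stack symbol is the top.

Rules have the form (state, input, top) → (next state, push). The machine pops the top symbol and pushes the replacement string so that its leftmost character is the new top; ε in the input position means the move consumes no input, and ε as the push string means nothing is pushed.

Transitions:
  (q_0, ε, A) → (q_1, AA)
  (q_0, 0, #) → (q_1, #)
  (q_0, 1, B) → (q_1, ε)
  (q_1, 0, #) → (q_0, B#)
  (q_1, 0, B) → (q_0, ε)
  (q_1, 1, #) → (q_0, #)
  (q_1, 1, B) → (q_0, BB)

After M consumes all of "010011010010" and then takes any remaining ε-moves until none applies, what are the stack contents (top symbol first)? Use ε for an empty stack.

B#

(q_0, 010011010010, #)
  read 0, top #: go to q_1, push # → (q_1, 10011010010, #)
  read 1, top #: go to q_0, push # → (q_0, 0011010010, #)
  read 0, top #: go to q_1, push # → (q_1, 011010010, #)
  read 0, top #: go to q_0, push B# → (q_0, 11010010, B#)
  read 1, top B: go to q_1, push ε → (q_1, 1010010, #)
  read 1, top #: go to q_0, push # → (q_0, 010010, #)
  read 0, top #: go to q_1, push # → (q_1, 10010, #)
  read 1, top #: go to q_0, push # → (q_0, 0010, #)
  read 0, top #: go to q_1, push # → (q_1, 010, #)
  read 0, top #: go to q_0, push B# → (q_0, 10, B#)
  read 1, top B: go to q_1, push ε → (q_1, 0, #)
  read 0, top #: go to q_0, push B# → (q_0, ε, B#)
All input consumed in state q_0 with stack B#.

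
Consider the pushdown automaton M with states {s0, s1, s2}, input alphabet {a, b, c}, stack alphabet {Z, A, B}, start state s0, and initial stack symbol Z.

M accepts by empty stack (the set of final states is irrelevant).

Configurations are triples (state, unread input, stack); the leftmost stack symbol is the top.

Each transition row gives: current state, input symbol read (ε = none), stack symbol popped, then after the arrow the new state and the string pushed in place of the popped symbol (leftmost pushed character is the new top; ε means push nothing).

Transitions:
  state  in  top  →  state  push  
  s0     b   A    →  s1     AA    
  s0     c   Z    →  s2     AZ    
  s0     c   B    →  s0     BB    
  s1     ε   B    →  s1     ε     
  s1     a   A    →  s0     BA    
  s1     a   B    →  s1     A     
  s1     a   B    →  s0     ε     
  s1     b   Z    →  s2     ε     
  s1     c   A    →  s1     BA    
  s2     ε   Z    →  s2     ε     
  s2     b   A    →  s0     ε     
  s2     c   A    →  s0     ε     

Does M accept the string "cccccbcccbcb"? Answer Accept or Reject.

Reject

No computation consumes all input and empties the stack.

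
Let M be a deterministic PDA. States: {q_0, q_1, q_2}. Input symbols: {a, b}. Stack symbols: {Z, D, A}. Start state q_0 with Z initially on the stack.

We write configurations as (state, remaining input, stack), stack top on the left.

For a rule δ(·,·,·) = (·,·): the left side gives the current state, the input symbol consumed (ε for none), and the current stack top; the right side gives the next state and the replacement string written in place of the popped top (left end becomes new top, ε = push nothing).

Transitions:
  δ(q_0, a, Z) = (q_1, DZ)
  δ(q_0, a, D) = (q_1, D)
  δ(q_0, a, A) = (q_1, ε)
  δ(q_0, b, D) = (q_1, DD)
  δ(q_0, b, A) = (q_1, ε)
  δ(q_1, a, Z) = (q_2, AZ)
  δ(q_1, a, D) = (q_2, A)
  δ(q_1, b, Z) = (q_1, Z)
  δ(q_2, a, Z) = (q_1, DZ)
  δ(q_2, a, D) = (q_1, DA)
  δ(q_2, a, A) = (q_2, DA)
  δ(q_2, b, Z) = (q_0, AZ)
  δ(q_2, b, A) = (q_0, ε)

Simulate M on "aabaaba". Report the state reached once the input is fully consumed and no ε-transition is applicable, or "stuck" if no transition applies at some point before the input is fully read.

(q_0, aabaaba, Z) ⊢ (q_1, abaaba, DZ) ⊢ (q_2, baaba, AZ) ⊢ (q_0, aaba, Z) ⊢ (q_1, aba, DZ) ⊢ (q_2, ba, AZ) ⊢ (q_0, a, Z) ⊢ (q_1, ε, DZ)
All input consumed; M is in state q_1.

q_1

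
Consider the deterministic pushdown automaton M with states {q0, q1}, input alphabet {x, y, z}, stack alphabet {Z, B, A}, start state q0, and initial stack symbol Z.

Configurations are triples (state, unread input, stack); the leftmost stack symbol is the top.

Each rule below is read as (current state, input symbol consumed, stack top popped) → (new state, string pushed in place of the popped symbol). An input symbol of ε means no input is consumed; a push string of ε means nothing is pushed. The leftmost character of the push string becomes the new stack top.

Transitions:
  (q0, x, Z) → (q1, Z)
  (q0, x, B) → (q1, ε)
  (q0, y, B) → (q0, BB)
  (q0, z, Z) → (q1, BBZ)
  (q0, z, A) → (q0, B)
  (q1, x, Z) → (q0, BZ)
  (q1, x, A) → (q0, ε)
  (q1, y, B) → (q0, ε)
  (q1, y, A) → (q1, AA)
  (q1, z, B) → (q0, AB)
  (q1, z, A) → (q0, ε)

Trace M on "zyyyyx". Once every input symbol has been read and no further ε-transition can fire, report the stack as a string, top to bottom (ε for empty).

BBBZ

(q0, zyyyyx, Z) ⊢ (q1, yyyyx, BBZ) ⊢ (q0, yyyx, BZ) ⊢ (q0, yyx, BBZ) ⊢ (q0, yx, BBBZ) ⊢ (q0, x, BBBBZ) ⊢ (q1, ε, BBBZ)
All input consumed in state q1 with stack BBBZ.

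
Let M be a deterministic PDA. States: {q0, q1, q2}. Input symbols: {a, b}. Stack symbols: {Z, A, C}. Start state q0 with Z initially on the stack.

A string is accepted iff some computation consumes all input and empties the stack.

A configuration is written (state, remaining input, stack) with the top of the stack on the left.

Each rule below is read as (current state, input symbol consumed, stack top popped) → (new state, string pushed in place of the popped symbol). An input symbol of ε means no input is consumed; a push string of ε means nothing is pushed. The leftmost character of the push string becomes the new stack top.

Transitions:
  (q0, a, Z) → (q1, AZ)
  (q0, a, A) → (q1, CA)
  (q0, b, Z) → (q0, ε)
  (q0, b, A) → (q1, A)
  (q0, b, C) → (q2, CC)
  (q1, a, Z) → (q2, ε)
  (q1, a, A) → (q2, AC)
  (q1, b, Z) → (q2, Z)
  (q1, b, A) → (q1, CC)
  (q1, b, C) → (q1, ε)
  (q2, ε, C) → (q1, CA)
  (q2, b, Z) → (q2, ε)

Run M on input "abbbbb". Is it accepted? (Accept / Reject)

Accept

(q0, abbbbb, Z) ⊢ (q1, bbbbb, AZ) ⊢ (q1, bbbb, CCZ) ⊢ (q1, bbb, CZ) ⊢ (q1, bb, Z) ⊢ (q2, b, Z) ⊢ (q2, ε, ε)
All input consumed and the stack is empty.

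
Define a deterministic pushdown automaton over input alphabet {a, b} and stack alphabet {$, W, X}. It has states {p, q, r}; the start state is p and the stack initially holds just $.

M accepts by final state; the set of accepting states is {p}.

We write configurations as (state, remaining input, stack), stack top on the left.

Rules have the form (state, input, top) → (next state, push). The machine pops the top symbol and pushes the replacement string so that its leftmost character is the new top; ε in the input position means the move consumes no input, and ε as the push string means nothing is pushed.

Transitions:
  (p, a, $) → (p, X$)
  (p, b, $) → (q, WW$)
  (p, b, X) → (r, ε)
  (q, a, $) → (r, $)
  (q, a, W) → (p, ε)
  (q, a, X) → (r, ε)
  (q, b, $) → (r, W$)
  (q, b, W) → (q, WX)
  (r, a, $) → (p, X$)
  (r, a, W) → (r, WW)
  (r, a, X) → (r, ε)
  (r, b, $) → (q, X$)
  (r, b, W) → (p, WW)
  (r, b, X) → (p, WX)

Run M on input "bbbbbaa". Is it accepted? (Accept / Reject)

(p, bbbbbaa, $)
  read b, top $: go to q, push WW$ → (q, bbbbaa, WW$)
  read b, top W: go to q, push WX → (q, bbbaa, WXW$)
  read b, top W: go to q, push WX → (q, bbaa, WXXW$)
  read b, top W: go to q, push WX → (q, baa, WXXXW$)
  read b, top W: go to q, push WX → (q, aa, WXXXXW$)
  read a, top W: go to p, push ε → (p, a, XXXXW$)
No transition applies at (p, a, XXXXW$); input not fully consumed.

Reject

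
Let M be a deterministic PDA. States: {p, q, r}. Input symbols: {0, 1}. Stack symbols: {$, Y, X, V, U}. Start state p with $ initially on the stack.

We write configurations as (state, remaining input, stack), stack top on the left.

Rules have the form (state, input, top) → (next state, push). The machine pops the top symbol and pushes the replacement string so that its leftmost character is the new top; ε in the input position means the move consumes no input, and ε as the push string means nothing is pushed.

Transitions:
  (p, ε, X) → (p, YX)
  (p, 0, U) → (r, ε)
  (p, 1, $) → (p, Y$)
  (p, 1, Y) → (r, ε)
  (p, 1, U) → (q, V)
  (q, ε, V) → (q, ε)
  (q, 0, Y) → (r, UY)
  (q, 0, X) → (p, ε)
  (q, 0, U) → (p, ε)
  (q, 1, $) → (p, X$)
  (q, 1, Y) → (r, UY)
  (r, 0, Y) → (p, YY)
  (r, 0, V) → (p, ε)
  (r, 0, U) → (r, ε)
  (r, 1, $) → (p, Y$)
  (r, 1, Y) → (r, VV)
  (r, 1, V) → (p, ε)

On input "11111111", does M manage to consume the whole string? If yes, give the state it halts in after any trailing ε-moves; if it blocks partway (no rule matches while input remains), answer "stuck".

(p, 11111111, $)
  read 1, top $: go to p, push Y$ → (p, 1111111, Y$)
  read 1, top Y: go to r, push ε → (r, 111111, $)
  read 1, top $: go to p, push Y$ → (p, 11111, Y$)
  read 1, top Y: go to r, push ε → (r, 1111, $)
  read 1, top $: go to p, push Y$ → (p, 111, Y$)
  read 1, top Y: go to r, push ε → (r, 11, $)
  read 1, top $: go to p, push Y$ → (p, 1, Y$)
  read 1, top Y: go to r, push ε → (r, ε, $)
All input consumed; M is in state r.

r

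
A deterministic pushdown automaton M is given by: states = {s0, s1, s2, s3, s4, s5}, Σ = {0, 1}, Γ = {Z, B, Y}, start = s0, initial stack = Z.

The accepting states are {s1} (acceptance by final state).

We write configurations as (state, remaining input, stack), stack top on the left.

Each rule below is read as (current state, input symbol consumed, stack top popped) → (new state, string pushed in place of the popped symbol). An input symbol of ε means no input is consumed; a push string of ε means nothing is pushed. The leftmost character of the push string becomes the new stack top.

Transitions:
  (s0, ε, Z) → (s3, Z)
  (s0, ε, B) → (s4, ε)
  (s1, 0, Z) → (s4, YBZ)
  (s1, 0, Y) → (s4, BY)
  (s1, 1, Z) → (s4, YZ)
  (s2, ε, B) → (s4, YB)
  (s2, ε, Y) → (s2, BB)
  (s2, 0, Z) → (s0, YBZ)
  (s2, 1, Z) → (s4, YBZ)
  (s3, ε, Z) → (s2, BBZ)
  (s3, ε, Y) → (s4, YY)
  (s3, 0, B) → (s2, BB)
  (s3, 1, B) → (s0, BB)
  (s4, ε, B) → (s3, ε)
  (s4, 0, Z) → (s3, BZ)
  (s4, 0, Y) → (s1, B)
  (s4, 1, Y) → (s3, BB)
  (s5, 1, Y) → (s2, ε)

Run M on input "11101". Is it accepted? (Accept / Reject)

Reject

(s0, 11101, Z)
  ε-move, top Z: go to s3, push Z → (s3, 11101, Z)
  ε-move, top Z: go to s2, push BBZ → (s2, 11101, BBZ)
  ε-move, top B: go to s4, push YB → (s4, 11101, YBBZ)
  read 1, top Y: go to s3, push BB → (s3, 1101, BBBBZ)
  read 1, top B: go to s0, push BB → (s0, 101, BBBBBZ)
  ε-move, top B: go to s4, push ε → (s4, 101, BBBBZ)
  ε-move, top B: go to s3, push ε → (s3, 101, BBBZ)
  read 1, top B: go to s0, push BB → (s0, 01, BBBBZ)
  ε-move, top B: go to s4, push ε → (s4, 01, BBBZ)
  ε-move, top B: go to s3, push ε → (s3, 01, BBZ)
  read 0, top B: go to s2, push BB → (s2, 1, BBBZ)
  ε-move, top B: go to s4, push YB → (s4, 1, YBBBZ)
  read 1, top Y: go to s3, push BB → (s3, ε, BBBBBZ)
All input consumed; state s3 ∉ F and no further ε-move applies.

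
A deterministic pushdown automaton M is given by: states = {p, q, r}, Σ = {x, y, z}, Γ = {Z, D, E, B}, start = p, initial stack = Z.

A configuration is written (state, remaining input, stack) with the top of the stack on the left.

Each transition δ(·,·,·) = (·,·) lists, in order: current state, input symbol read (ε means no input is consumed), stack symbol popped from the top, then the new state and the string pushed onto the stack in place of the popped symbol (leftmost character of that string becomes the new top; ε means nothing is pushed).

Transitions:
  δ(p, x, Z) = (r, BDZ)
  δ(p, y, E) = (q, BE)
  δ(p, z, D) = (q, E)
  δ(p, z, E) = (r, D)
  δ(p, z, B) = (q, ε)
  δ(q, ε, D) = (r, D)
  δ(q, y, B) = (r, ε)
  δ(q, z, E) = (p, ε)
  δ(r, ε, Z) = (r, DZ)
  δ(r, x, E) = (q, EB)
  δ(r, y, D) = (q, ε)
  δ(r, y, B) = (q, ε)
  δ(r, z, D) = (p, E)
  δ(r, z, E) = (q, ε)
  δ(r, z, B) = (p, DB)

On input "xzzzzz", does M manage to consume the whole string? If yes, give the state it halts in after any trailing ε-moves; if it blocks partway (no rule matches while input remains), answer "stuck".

p

(p, xzzzzz, Z) ⊢ (r, zzzzz, BDZ) ⊢ (p, zzzz, DBDZ) ⊢ (q, zzz, EBDZ) ⊢ (p, zz, BDZ) ⊢ (q, z, DZ) ⊢ (r, z, DZ) ⊢ (p, ε, EZ)
All input consumed; M is in state p.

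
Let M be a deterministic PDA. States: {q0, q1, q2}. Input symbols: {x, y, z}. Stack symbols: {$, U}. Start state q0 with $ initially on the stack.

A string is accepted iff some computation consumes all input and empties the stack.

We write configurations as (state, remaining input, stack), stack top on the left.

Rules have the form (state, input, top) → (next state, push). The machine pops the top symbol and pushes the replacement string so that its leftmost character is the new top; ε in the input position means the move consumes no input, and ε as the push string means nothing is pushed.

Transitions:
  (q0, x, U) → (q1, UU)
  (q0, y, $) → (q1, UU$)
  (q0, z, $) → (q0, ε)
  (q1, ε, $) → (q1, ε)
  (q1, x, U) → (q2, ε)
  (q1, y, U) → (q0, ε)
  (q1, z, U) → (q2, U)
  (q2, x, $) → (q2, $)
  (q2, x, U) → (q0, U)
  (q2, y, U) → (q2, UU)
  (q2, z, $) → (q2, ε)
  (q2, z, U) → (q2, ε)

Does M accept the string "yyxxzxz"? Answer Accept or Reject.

Accept

(q0, yyxxzxz, $)
  read y, top $: go to q1, push UU$ → (q1, yxxzxz, UU$)
  read y, top U: go to q0, push ε → (q0, xxzxz, U$)
  read x, top U: go to q1, push UU → (q1, xzxz, UU$)
  read x, top U: go to q2, push ε → (q2, zxz, U$)
  read z, top U: go to q2, push ε → (q2, xz, $)
  read x, top $: go to q2, push $ → (q2, z, $)
  read z, top $: go to q2, push ε → (q2, ε, ε)
All input consumed and the stack is empty.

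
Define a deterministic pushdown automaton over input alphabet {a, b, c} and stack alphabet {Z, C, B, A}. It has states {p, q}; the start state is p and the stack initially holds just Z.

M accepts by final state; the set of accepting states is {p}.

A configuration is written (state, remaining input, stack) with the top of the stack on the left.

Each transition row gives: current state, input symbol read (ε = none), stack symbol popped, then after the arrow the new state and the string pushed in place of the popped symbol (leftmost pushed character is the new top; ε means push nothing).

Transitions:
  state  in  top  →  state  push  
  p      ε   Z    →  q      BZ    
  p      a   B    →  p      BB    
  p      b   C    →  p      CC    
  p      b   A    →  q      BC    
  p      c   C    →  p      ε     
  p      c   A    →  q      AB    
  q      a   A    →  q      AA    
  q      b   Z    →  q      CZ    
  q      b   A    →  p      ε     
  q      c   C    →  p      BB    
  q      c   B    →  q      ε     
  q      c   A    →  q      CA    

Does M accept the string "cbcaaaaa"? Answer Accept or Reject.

Accept

(p, cbcaaaaa, Z)
  ε-move, top Z: go to q, push BZ → (q, cbcaaaaa, BZ)
  read c, top B: go to q, push ε → (q, bcaaaaa, Z)
  read b, top Z: go to q, push CZ → (q, caaaaa, CZ)
  read c, top C: go to p, push BB → (p, aaaaa, BBZ)
  read a, top B: go to p, push BB → (p, aaaa, BBBZ)
  read a, top B: go to p, push BB → (p, aaa, BBBBZ)
  read a, top B: go to p, push BB → (p, aa, BBBBBZ)
  read a, top B: go to p, push BB → (p, a, BBBBBBZ)
  read a, top B: go to p, push BB → (p, ε, BBBBBBBZ)
All input consumed; state p ∈ F.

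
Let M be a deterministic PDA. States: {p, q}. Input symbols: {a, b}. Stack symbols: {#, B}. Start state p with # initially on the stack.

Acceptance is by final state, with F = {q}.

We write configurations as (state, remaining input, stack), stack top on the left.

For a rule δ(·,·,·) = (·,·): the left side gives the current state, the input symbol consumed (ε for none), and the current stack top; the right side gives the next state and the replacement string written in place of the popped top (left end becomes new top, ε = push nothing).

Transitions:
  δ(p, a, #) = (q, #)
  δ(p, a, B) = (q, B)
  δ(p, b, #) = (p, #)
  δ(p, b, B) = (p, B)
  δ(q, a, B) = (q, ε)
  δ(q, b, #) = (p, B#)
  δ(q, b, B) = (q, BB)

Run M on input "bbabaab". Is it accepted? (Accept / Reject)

Reject

(p, bbabaab, #) ⊢ (p, babaab, #) ⊢ (p, abaab, #) ⊢ (q, baab, #) ⊢ (p, aab, B#) ⊢ (q, ab, B#) ⊢ (q, b, #) ⊢ (p, ε, B#)
All input consumed; state p ∉ F and no further ε-move applies.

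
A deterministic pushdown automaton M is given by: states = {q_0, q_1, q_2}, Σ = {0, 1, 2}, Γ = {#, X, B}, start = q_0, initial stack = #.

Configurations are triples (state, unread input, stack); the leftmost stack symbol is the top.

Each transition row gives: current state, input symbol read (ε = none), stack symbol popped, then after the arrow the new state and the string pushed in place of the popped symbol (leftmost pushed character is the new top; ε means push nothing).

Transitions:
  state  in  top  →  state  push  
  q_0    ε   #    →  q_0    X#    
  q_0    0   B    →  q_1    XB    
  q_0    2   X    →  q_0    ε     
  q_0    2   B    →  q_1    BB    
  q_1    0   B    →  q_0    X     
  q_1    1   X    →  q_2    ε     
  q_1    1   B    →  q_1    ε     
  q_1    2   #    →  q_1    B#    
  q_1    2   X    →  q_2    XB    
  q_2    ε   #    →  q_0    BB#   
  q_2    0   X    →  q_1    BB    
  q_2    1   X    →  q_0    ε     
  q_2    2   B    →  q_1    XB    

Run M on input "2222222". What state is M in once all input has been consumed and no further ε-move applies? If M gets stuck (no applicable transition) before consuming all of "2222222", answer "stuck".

q_0

(q_0, 2222222, #) ⊢ (q_0, 2222222, X#) ⊢ (q_0, 222222, #) ⊢ (q_0, 222222, X#) ⊢ (q_0, 22222, #) ⊢ (q_0, 22222, X#) ⊢ (q_0, 2222, #) ⊢ (q_0, 2222, X#) ⊢ (q_0, 222, #) ⊢ (q_0, 222, X#) ⊢ (q_0, 22, #) ⊢ (q_0, 22, X#) ⊢ (q_0, 2, #) ⊢ (q_0, 2, X#) ⊢ (q_0, ε, #) ⊢ (q_0, ε, X#)
All input consumed; M is in state q_0.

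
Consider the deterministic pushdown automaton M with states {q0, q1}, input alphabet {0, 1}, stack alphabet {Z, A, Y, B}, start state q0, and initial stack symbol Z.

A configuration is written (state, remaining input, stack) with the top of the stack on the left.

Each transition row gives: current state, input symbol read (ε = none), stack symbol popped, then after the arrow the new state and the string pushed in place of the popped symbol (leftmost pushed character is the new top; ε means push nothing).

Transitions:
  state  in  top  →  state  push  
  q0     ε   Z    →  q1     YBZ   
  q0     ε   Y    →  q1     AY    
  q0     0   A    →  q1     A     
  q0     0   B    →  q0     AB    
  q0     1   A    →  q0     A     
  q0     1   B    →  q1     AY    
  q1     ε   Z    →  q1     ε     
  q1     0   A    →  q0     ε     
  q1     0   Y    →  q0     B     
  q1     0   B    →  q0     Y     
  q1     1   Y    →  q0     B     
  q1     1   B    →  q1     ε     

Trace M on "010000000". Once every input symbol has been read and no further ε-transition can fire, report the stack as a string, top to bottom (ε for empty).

AYBZ

(q0, 010000000, Z) ⊢ (q1, 010000000, YBZ) ⊢ (q0, 10000000, BBZ) ⊢ (q1, 0000000, AYBZ) ⊢ (q0, 000000, YBZ) ⊢ (q1, 000000, AYBZ) ⊢ (q0, 00000, YBZ) ⊢ (q1, 00000, AYBZ) ⊢ (q0, 0000, YBZ) ⊢ (q1, 0000, AYBZ) ⊢ (q0, 000, YBZ) ⊢ (q1, 000, AYBZ) ⊢ (q0, 00, YBZ) ⊢ (q1, 00, AYBZ) ⊢ (q0, 0, YBZ) ⊢ (q1, 0, AYBZ) ⊢ (q0, ε, YBZ) ⊢ (q1, ε, AYBZ)
All input consumed in state q1 with stack AYBZ.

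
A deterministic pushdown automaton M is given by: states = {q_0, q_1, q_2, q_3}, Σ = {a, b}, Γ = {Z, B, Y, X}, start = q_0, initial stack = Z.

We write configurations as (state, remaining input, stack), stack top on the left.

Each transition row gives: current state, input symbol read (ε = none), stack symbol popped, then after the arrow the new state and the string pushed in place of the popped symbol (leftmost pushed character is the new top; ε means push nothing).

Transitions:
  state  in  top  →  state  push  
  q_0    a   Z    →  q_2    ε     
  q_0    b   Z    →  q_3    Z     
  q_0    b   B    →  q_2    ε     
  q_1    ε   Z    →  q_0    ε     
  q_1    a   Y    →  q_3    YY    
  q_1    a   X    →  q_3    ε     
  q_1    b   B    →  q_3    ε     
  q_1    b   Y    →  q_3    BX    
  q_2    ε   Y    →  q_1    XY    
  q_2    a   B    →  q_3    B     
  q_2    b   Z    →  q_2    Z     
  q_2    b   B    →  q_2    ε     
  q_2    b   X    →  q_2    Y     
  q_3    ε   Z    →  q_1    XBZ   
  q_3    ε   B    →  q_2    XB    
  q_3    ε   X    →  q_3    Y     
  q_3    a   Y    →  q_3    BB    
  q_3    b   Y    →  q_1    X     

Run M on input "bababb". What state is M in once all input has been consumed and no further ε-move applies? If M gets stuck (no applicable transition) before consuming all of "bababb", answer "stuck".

stuck

(q_0, bababb, Z) ⊢ (q_3, ababb, Z) ⊢ (q_1, ababb, XBZ) ⊢ (q_3, babb, BZ) ⊢ (q_2, babb, XBZ) ⊢ (q_2, abb, YBZ) ⊢ (q_1, abb, XYBZ) ⊢ (q_3, bb, YBZ) ⊢ (q_1, b, XBZ)
No transition for (q_1, b, top X); M blocks with input b remaining.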